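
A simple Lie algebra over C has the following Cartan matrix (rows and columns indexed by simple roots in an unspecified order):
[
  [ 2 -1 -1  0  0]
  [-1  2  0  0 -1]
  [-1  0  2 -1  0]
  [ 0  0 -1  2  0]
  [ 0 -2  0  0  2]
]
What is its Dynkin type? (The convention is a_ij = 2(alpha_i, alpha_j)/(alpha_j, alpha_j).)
C_5 (sp(10))

The matrix has rank 5 with 2's on the diagonal. Reading the off-diagonal entries as Dynkin edges (a single edge where a_ij = a_ji = -1; a double or triple edge where a_ij * a_ji = 2 or 3), the diagram is a chain of 5 nodes with a double edge at one end; the terminal node there is the unique long simple root (C_5). One simple-root ordering that puts it in standard form is (alpha_4, alpha_3, alpha_1, alpha_2, alpha_5). So the algebra is type C_5, i.e. sp(10).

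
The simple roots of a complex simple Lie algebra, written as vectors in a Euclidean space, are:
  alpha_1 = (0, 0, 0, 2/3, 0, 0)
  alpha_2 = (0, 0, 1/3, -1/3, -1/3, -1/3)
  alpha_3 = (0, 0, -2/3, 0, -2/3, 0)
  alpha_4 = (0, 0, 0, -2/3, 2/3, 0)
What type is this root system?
F_4

Compute the Cartan integers a_ij = 2(alpha_i, alpha_j)/(alpha_j, alpha_j); the resulting 4x4 Cartan matrix is
[[2, -1, 0, -1], [-1, 2, 0, 0], [0, 0, 2, -1], [-2, 0, -1, 2]].
The roots have two lengths (squared-length ratio 2:1); the short ones are alpha_{1,2}. The associated Dynkin diagram is a chain of 4 nodes with a double edge between the middle two (F_4), so the type is F_4.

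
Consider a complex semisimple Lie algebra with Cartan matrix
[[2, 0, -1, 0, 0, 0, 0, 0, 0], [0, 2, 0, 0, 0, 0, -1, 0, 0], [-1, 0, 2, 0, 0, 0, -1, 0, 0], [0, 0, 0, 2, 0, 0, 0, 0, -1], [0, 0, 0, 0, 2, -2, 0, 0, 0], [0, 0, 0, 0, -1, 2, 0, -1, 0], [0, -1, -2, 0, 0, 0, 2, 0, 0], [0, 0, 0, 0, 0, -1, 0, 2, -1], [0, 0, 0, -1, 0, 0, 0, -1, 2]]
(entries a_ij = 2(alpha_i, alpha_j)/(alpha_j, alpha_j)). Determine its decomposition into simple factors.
The diagram associated to this matrix has two connected components: the simple roots {alpha_4, alpha_5, alpha_6, alpha_8, alpha_9} form a chain of 5 nodes with a double edge at one end; the terminal node there is the unique long simple root (C_5), and {alpha_1, alpha_2, alpha_3, alpha_7} form a chain of 4 nodes with a double edge between the middle two (F_4). A semisimple Lie algebra decomposes uniquely as the direct sum of simple ideals, one per connected component of its Dynkin diagram, so g ≅ C_5 ⊕ F_4 (dimension 55 + 52 = 107).

C_5 (sp(10)) + F_4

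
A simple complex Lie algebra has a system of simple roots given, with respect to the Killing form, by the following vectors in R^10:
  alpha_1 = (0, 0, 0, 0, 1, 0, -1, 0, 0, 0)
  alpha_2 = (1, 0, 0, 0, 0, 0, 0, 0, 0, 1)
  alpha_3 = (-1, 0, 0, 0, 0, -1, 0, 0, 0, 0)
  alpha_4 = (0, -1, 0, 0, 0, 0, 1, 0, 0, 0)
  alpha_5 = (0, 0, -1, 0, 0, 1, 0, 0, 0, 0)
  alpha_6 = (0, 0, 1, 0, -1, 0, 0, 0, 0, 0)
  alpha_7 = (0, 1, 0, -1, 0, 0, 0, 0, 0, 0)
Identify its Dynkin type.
Compute the Cartan integers a_ij = 2(alpha_i, alpha_j)/(alpha_j, alpha_j); the resulting 7x7 Cartan matrix is
[[2, 0, 0, -1, 0, -1, 0], [0, 2, -1, 0, 0, 0, 0], [0, -1, 2, 0, -1, 0, 0], [-1, 0, 0, 2, 0, 0, -1], [0, 0, -1, 0, 2, -1, 0], [-1, 0, 0, 0, -1, 2, 0], [0, 0, 0, -1, 0, 0, 2]].
All simple roots have the same length, so the diagram is simply laced. The associated Dynkin diagram is a chain of 7 nodes with single edges (A_7), so the type is A_7 (the algebra sl(8)).

A_7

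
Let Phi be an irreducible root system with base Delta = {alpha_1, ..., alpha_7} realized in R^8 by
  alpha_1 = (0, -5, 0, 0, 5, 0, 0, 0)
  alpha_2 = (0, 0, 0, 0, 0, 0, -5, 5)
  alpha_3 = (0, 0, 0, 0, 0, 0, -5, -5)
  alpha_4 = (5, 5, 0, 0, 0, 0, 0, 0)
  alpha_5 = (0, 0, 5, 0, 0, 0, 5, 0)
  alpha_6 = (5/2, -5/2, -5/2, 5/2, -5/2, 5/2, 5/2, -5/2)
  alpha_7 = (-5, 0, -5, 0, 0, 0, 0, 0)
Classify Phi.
type E_7

Compute the Cartan integers a_ij = 2(alpha_i, alpha_j)/(alpha_j, alpha_j); the resulting 7x7 Cartan matrix is
[[2, 0, 0, -1, 0, 0, 0], [0, 2, 0, 0, -1, -1, 0], [0, 0, 2, 0, -1, 0, 0], [-1, 0, 0, 2, 0, 0, -1], [0, -1, -1, 0, 2, 0, -1], [0, -1, 0, 0, 0, 2, 0], [0, 0, 0, -1, -1, 0, 2]].
All simple roots have the same length, so the diagram is simply laced. The associated Dynkin diagram is a chain of 6 nodes with one extra node attached to the third node from one end (E_7), so the type is E_7.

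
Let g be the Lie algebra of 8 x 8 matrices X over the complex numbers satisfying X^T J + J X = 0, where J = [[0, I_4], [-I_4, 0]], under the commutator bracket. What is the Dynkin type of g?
This is sp(8), which has dimension 8(8+1)/2 = 36 and rank 8/2 = 4. In the classification of classical Lie algebras, the symplectic algebra sp(2n) has type C_n; here n = 4, so the Dynkin diagram is a chain of 4 nodes with a double edge at one end; the terminal node there is the unique long simple root (C_4). Hence the type is C_4.

type C_4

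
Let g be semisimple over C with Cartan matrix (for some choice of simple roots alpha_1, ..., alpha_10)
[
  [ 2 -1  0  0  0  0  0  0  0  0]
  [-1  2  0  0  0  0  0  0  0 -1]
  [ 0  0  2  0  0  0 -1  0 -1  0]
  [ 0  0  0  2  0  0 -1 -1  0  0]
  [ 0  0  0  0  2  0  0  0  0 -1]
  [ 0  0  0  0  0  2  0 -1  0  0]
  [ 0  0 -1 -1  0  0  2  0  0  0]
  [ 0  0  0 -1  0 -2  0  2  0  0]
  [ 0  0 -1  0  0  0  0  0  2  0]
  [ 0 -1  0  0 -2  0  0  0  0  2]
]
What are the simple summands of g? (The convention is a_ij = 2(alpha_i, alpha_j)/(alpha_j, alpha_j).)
The diagram associated to this matrix has two connected components: the simple roots {alpha_1, alpha_2, alpha_5, alpha_10} form a chain of 4 nodes with a double edge at one end; the terminal node there is the unique short simple root (B_4), and {alpha_3, alpha_4, alpha_6, alpha_7, alpha_8, alpha_9} form a chain of 6 nodes with a double edge at one end; the terminal node there is the unique short simple root (B_6). A semisimple Lie algebra decomposes uniquely as the direct sum of simple ideals, one per connected component of its Dynkin diagram, so g ≅ B_4 ⊕ B_6 (dimension 36 + 78 = 114).

type B_4 + type B_6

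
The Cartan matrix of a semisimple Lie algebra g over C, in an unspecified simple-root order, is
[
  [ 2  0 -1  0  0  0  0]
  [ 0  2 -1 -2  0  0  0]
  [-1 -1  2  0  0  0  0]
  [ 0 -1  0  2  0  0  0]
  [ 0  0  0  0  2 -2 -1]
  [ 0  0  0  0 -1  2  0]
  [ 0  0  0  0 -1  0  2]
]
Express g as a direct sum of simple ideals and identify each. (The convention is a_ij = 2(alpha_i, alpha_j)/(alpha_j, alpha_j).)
type B_3 ⊕ type B_4

The diagram associated to this matrix has two connected components: the simple roots {alpha_5, alpha_6, alpha_7} form a chain of 3 nodes with a double edge at one end; the terminal node there is the unique short simple root (B_3), and {alpha_1, alpha_2, alpha_3, alpha_4} form a chain of 4 nodes with a double edge at one end; the terminal node there is the unique short simple root (B_4). A semisimple Lie algebra decomposes uniquely as the direct sum of simple ideals, one per connected component of its Dynkin diagram, so g ≅ B_3 ⊕ B_4 (dimension 21 + 36 = 57).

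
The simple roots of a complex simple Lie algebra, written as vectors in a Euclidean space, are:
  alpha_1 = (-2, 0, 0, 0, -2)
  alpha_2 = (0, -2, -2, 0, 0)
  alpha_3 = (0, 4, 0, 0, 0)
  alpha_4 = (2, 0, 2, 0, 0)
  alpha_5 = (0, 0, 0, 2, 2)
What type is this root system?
Compute the Cartan integers a_ij = 2(alpha_i, alpha_j)/(alpha_j, alpha_j); the resulting 5x5 Cartan matrix is
[[2, 0, 0, -1, -1], [0, 2, -1, -1, 0], [0, -2, 2, 0, 0], [-1, -1, 0, 2, 0], [-1, 0, 0, 0, 2]].
The roots have two lengths (squared-length ratio 2:1); the short ones are alpha_{1,2,4,5}. The associated Dynkin diagram is a chain of 5 nodes with a double edge at one end; the terminal node there is the unique long simple root (C_5), so the type is C_5 (the algebra sp(10)).

type C_5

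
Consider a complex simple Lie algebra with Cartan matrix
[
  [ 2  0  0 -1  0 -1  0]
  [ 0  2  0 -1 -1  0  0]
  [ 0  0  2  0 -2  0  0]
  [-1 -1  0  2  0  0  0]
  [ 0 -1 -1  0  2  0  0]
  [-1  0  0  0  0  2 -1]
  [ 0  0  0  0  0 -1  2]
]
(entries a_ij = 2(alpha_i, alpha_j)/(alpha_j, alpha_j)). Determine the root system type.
The matrix has rank 7 with 2's on the diagonal. Reading the off-diagonal entries as Dynkin edges (a single edge where a_ij = a_ji = -1; a double or triple edge where a_ij * a_ji = 2 or 3), the diagram is a chain of 7 nodes with a double edge at one end; the terminal node there is the unique long simple root (C_7). One simple-root ordering that puts it in standard form is (alpha_7, alpha_6, alpha_1, alpha_4, alpha_2, alpha_5, alpha_3). So the algebra is type C_7, i.e. sp(14).

C7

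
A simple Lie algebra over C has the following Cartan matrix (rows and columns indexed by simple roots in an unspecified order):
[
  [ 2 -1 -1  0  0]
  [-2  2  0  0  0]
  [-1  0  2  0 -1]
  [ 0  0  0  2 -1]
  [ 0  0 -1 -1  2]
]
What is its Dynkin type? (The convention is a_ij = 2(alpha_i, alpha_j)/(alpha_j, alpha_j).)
The matrix has rank 5 with 2's on the diagonal. Reading the off-diagonal entries as Dynkin edges (a single edge where a_ij = a_ji = -1; a double or triple edge where a_ij * a_ji = 2 or 3), the diagram is a chain of 5 nodes with a double edge at one end; the terminal node there is the unique long simple root (C_5). One simple-root ordering that puts it in standard form is (alpha_4, alpha_5, alpha_3, alpha_1, alpha_2). So the algebra is type C_5, i.e. sp(10).

C5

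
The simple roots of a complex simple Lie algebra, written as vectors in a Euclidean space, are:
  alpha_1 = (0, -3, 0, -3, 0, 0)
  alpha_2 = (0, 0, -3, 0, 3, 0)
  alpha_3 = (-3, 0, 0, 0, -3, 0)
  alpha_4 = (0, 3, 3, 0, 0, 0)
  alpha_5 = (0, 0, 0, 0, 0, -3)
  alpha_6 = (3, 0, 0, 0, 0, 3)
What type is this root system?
Compute the Cartan integers a_ij = 2(alpha_i, alpha_j)/(alpha_j, alpha_j); the resulting 6x6 Cartan matrix is
[[2, 0, 0, -1, 0, 0], [0, 2, -1, -1, 0, 0], [0, -1, 2, 0, 0, -1], [-1, -1, 0, 2, 0, 0], [0, 0, 0, 0, 2, -1], [0, 0, -1, 0, -2, 2]].
The roots have two lengths (squared-length ratio 2:1); the short ones are alpha_{5}. The associated Dynkin diagram is a chain of 6 nodes with a double edge at one end; the terminal node there is the unique short simple root (B_6), so the type is B_6 (the algebra so(13)).

B_6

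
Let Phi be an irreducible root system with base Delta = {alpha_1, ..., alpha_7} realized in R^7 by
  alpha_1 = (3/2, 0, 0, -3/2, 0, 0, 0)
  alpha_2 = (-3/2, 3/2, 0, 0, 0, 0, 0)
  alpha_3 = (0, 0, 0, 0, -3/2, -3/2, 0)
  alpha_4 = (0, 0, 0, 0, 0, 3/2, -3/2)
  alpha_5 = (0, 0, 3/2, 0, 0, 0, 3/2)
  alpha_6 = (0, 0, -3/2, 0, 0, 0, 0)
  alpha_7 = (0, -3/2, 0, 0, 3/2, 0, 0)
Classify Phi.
Compute the Cartan integers a_ij = 2(alpha_i, alpha_j)/(alpha_j, alpha_j); the resulting 7x7 Cartan matrix is
[[2, -1, 0, 0, 0, 0, 0], [-1, 2, 0, 0, 0, 0, -1], [0, 0, 2, -1, 0, 0, -1], [0, 0, -1, 2, -1, 0, 0], [0, 0, 0, -1, 2, -2, 0], [0, 0, 0, 0, -1, 2, 0], [0, -1, -1, 0, 0, 0, 2]].
The roots have two lengths (squared-length ratio 2:1); the short ones are alpha_{6}. The associated Dynkin diagram is a chain of 7 nodes with a double edge at one end; the terminal node there is the unique short simple root (B_7), so the type is B_7 (the algebra so(15)).

B_7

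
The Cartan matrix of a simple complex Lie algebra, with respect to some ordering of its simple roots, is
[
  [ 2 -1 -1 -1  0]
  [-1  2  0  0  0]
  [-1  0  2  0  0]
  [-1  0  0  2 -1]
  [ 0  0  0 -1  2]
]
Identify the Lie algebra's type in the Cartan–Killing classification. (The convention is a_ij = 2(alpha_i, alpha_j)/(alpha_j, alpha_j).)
type D_5

The matrix has rank 5 with 2's on the diagonal. Reading the off-diagonal entries as Dynkin edges (a single edge where a_ij = a_ji = -1; a double or triple edge where a_ij * a_ji = 2 or 3), the diagram is a chain of 3 nodes with a fork of two nodes at one end (D_5). One simple-root ordering that puts it in standard form is (alpha_5, alpha_4, alpha_1, alpha_2, alpha_3). So the algebra is type D_5, i.e. so(10).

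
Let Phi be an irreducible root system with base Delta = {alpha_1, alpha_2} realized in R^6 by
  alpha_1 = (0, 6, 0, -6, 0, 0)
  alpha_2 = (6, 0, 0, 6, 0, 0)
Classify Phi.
Compute the Cartan integers a_ij = 2(alpha_i, alpha_j)/(alpha_j, alpha_j); the resulting 2x2 Cartan matrix is
[[2, -1], [-1, 2]].
All simple roots have the same length, so the diagram is simply laced. The associated Dynkin diagram is a chain of 2 nodes with single edges (A_2), so the type is A_2 (the algebra sl(3)).

A_2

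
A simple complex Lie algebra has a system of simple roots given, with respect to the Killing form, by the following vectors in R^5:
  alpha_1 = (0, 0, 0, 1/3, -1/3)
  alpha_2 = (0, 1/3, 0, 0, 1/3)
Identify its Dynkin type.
Compute the Cartan integers a_ij = 2(alpha_i, alpha_j)/(alpha_j, alpha_j); the resulting 2x2 Cartan matrix is
[[2, -1], [-1, 2]].
All simple roots have the same length, so the diagram is simply laced. The associated Dynkin diagram is a chain of 2 nodes with single edges (A_2), so the type is A_2 (the algebra sl(3)).

A2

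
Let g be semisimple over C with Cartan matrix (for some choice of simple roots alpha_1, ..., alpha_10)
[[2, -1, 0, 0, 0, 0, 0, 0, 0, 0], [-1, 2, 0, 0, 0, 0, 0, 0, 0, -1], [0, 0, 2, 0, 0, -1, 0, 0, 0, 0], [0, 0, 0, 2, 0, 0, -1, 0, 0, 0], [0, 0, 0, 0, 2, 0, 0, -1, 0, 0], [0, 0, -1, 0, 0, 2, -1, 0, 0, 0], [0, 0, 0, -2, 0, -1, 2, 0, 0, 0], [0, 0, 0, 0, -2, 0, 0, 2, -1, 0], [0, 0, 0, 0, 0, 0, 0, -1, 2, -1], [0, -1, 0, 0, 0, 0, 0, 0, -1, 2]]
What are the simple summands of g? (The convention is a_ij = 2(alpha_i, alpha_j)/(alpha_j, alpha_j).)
B4 ⊕ B6

The diagram associated to this matrix has two connected components: the simple roots {alpha_3, alpha_4, alpha_6, alpha_7} form a chain of 4 nodes with a double edge at one end; the terminal node there is the unique short simple root (B_4), and {alpha_1, alpha_2, alpha_5, alpha_8, alpha_9, alpha_10} form a chain of 6 nodes with a double edge at one end; the terminal node there is the unique short simple root (B_6). A semisimple Lie algebra decomposes uniquely as the direct sum of simple ideals, one per connected component of its Dynkin diagram, so g ≅ B_4 ⊕ B_6 (dimension 36 + 78 = 114).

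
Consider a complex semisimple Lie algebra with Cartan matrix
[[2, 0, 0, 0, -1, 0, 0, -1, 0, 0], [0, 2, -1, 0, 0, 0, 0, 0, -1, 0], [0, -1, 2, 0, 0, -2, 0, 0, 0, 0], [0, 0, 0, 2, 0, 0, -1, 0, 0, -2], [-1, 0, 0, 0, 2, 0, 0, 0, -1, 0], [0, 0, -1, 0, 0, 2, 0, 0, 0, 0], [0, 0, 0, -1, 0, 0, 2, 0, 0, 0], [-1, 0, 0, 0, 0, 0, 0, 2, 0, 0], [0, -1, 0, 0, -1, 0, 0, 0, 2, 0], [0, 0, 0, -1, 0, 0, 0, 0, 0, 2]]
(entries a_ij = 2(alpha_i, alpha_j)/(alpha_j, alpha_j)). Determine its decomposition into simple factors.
type B_3 ⊕ type B_7

The diagram associated to this matrix has two connected components: the simple roots {alpha_4, alpha_7, alpha_10} form a chain of 3 nodes with a double edge at one end; the terminal node there is the unique short simple root (B_3), and {alpha_1, alpha_2, alpha_3, alpha_5, alpha_6, alpha_8, alpha_9} form a chain of 7 nodes with a double edge at one end; the terminal node there is the unique short simple root (B_7). A semisimple Lie algebra decomposes uniquely as the direct sum of simple ideals, one per connected component of its Dynkin diagram, so g ≅ B_3 ⊕ B_7 (dimension 21 + 105 = 126).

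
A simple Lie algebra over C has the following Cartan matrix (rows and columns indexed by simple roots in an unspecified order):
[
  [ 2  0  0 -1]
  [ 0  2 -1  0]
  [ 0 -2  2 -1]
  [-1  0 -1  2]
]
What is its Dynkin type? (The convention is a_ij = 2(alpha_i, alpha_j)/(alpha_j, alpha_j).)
The matrix has rank 4 with 2's on the diagonal. Reading the off-diagonal entries as Dynkin edges (a single edge where a_ij = a_ji = -1; a double or triple edge where a_ij * a_ji = 2 or 3), the diagram is a chain of 4 nodes with a double edge at one end; the terminal node there is the unique short simple root (B_4). One simple-root ordering that puts it in standard form is (alpha_1, alpha_4, alpha_3, alpha_2). So the algebra is type B_4, i.e. so(9).

type B_4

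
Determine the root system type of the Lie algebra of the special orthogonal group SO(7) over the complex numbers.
This is so(7) with 7 odd, which has dimension 7(7-1)/2 = 21 and rank (7-1)/2 = 3. In the classification of classical Lie algebras, the orthogonal algebra so(2n+1) in an odd number of variables has type B_n; here n = 3, so the Dynkin diagram is a chain of 3 nodes with a double edge at one end; the terminal node there is the unique short simple root (B_3). Hence the type is B_3.

type B_3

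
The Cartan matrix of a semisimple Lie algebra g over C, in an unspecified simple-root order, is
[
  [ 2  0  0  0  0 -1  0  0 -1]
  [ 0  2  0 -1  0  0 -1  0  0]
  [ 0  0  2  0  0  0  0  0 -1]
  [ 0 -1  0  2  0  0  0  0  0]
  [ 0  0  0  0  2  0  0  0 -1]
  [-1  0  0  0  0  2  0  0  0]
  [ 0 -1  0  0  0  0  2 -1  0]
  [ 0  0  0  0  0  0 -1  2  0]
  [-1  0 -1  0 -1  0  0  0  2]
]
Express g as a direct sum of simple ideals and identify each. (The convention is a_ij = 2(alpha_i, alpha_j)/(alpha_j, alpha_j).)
The diagram associated to this matrix has two connected components: the simple roots {alpha_2, alpha_4, alpha_7, alpha_8} form a chain of 4 nodes with single edges (A_4), and {alpha_1, alpha_3, alpha_5, alpha_6, alpha_9} form a chain of 3 nodes with a fork of two nodes at one end (D_5). A semisimple Lie algebra decomposes uniquely as the direct sum of simple ideals, one per connected component of its Dynkin diagram, so g ≅ A_4 ⊕ D_5 (dimension 24 + 45 = 69).

A_4 + D_5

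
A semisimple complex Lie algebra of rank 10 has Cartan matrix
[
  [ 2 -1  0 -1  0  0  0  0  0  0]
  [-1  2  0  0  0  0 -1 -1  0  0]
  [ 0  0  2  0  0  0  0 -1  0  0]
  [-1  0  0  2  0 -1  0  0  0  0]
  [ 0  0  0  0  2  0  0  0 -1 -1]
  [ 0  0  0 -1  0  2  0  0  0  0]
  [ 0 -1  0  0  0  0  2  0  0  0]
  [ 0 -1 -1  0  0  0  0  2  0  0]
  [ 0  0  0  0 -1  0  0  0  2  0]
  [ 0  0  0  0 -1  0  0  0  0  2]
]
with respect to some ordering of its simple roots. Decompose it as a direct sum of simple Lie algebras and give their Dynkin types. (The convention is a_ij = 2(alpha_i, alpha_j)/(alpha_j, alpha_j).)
The diagram associated to this matrix has two connected components: the simple roots {alpha_5, alpha_9, alpha_10} form a chain of 3 nodes with single edges (A_3), and {alpha_1, alpha_2, alpha_3, alpha_4, alpha_6, alpha_7, alpha_8} form a chain of 6 nodes with one extra node attached to the third node from one end (E_7). A semisimple Lie algebra decomposes uniquely as the direct sum of simple ideals, one per connected component of its Dynkin diagram, so g ≅ A_3 ⊕ E_7 (dimension 15 + 133 = 148).

A_3 + E_7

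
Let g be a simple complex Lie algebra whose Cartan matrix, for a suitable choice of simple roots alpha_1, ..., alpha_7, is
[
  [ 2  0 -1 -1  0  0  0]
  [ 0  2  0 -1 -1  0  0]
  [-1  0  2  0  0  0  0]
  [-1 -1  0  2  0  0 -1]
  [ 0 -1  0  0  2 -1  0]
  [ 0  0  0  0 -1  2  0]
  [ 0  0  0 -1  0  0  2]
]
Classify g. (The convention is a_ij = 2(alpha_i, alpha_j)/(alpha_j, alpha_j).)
E_7

The matrix has rank 7 with 2's on the diagonal. Reading the off-diagonal entries as Dynkin edges (a single edge where a_ij = a_ji = -1; a double or triple edge where a_ij * a_ji = 2 or 3), the diagram is a chain of 6 nodes with one extra node attached to the third node from one end (E_7). One simple-root ordering that puts it in standard form is (alpha_3, alpha_7, alpha_1, alpha_4, alpha_2, alpha_5, alpha_6). So the algebra is type E_7.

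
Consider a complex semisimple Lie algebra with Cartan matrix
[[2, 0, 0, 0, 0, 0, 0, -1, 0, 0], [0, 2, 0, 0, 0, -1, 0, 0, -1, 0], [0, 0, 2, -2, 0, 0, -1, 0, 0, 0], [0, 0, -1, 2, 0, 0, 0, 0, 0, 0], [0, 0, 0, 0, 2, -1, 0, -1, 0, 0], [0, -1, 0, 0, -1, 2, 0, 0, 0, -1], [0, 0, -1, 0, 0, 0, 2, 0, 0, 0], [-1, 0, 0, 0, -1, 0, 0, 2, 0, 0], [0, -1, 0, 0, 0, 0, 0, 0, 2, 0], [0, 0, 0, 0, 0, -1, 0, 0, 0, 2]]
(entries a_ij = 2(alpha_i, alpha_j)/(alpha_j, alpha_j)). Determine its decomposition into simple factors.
B_3 + E_7

The diagram associated to this matrix has two connected components: the simple roots {alpha_3, alpha_4, alpha_7} form a chain of 3 nodes with a double edge at one end; the terminal node there is the unique short simple root (B_3), and {alpha_1, alpha_2, alpha_5, alpha_6, alpha_8, alpha_9, alpha_10} form a chain of 6 nodes with one extra node attached to the third node from one end (E_7). A semisimple Lie algebra decomposes uniquely as the direct sum of simple ideals, one per connected component of its Dynkin diagram, so g ≅ B_3 ⊕ E_7 (dimension 21 + 133 = 154).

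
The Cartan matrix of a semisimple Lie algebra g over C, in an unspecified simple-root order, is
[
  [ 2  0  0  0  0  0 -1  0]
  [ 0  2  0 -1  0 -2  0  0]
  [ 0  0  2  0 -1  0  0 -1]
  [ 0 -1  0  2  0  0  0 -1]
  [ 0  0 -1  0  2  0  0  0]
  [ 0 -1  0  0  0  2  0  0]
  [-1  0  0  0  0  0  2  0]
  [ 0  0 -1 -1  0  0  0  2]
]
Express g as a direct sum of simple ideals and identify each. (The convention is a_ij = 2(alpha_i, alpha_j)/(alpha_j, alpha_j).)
A2 ⊕ B6

The diagram associated to this matrix has two connected components: the simple roots {alpha_1, alpha_7} form a chain of 2 nodes with single edges (A_2), and {alpha_2, alpha_3, alpha_4, alpha_5, alpha_6, alpha_8} form a chain of 6 nodes with a double edge at one end; the terminal node there is the unique short simple root (B_6). A semisimple Lie algebra decomposes uniquely as the direct sum of simple ideals, one per connected component of its Dynkin diagram, so g ≅ A_2 ⊕ B_6 (dimension 8 + 78 = 86).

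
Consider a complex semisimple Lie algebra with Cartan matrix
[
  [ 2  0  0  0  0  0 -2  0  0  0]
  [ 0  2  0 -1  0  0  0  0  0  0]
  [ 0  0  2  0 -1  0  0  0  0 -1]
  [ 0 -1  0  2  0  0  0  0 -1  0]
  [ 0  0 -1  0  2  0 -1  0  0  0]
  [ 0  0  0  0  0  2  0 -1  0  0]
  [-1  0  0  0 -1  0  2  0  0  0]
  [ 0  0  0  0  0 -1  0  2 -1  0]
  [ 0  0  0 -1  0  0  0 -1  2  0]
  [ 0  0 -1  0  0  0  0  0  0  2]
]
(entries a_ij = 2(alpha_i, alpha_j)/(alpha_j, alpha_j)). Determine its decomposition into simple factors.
A_5 + C_5

The diagram associated to this matrix has two connected components: the simple roots {alpha_2, alpha_4, alpha_6, alpha_8, alpha_9} form a chain of 5 nodes with single edges (A_5), and {alpha_1, alpha_3, alpha_5, alpha_7, alpha_10} form a chain of 5 nodes with a double edge at one end; the terminal node there is the unique long simple root (C_5). A semisimple Lie algebra decomposes uniquely as the direct sum of simple ideals, one per connected component of its Dynkin diagram, so g ≅ A_5 ⊕ C_5 (dimension 35 + 55 = 90).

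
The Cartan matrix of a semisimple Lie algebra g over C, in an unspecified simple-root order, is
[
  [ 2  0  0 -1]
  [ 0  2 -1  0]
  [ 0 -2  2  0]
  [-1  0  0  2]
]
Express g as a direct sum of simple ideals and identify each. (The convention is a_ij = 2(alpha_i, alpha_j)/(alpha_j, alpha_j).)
The diagram associated to this matrix has two connected components: the simple roots {alpha_1, alpha_4} form a chain of 2 nodes with single edges (A_2), and {alpha_2, alpha_3} form a chain of 2 nodes with a double edge at one end; the terminal node there is the unique short simple root (B_2). A semisimple Lie algebra decomposes uniquely as the direct sum of simple ideals, one per connected component of its Dynkin diagram, so g ≅ A_2 ⊕ B_2 (dimension 8 + 10 = 18).

A_2 (sl(3)) ⊕ B_2 (so(5))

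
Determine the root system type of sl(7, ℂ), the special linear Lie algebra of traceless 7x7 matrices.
A6

This is sl(7), which has dimension 7^2 - 1 = 48 and rank 7 - 1 = 6 (a Cartan subalgebra is the diagonal traceless matrices). In the classification of classical Lie algebras, the special linear algebra sl(n+1) has type A_n; here n = 6, so the Dynkin diagram is a chain of 6 nodes with single edges (A_6). Hence the type is A_6.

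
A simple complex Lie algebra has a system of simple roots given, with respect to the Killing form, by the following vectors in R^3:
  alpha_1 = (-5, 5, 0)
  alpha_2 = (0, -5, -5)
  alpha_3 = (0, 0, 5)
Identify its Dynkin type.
Compute the Cartan integers a_ij = 2(alpha_i, alpha_j)/(alpha_j, alpha_j); the resulting 3x3 Cartan matrix is
[[2, -1, 0], [-1, 2, -2], [0, -1, 2]].
The roots have two lengths (squared-length ratio 2:1); the short ones are alpha_{3}. The associated Dynkin diagram is a chain of 3 nodes with a double edge at one end; the terminal node there is the unique short simple root (B_3), so the type is B_3 (the algebra so(7)).

B_3 (so(7))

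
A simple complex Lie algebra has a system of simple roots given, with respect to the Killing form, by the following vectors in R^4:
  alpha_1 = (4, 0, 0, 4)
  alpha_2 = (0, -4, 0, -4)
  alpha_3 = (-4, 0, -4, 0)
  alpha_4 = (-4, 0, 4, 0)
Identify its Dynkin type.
Compute the Cartan integers a_ij = 2(alpha_i, alpha_j)/(alpha_j, alpha_j); the resulting 4x4 Cartan matrix is
[[2, -1, -1, -1], [-1, 2, 0, 0], [-1, 0, 2, 0], [-1, 0, 0, 2]].
All simple roots have the same length, so the diagram is simply laced. The associated Dynkin diagram is a chain of 2 nodes with a fork of two nodes at one end (D_4), so the type is D_4 (the algebra so(8)).

type D_4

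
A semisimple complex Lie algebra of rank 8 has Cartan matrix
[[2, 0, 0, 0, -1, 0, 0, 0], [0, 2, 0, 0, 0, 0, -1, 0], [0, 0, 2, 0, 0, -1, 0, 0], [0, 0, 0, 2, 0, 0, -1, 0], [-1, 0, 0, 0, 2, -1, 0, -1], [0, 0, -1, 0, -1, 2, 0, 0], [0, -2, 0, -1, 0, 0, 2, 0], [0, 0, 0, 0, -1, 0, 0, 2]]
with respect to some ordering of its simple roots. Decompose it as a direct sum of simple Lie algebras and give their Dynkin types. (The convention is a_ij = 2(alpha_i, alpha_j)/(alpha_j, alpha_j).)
The diagram associated to this matrix has two connected components: the simple roots {alpha_2, alpha_4, alpha_7} form a chain of 3 nodes with a double edge at one end; the terminal node there is the unique short simple root (B_3), and {alpha_1, alpha_3, alpha_5, alpha_6, alpha_8} form a chain of 3 nodes with a fork of two nodes at one end (D_5). A semisimple Lie algebra decomposes uniquely as the direct sum of simple ideals, one per connected component of its Dynkin diagram, so g ≅ B_3 ⊕ D_5 (dimension 21 + 45 = 66).

B_3 + D_5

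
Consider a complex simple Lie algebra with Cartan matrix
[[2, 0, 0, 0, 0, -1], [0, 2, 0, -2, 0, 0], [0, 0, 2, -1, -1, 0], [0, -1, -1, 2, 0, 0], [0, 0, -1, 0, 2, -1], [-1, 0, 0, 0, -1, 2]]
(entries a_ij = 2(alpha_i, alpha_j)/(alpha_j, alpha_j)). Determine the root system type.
The matrix has rank 6 with 2's on the diagonal. Reading the off-diagonal entries as Dynkin edges (a single edge where a_ij = a_ji = -1; a double or triple edge where a_ij * a_ji = 2 or 3), the diagram is a chain of 6 nodes with a double edge at one end; the terminal node there is the unique long simple root (C_6). One simple-root ordering that puts it in standard form is (alpha_1, alpha_6, alpha_5, alpha_3, alpha_4, alpha_2). So the algebra is type C_6, i.e. sp(12).

C_6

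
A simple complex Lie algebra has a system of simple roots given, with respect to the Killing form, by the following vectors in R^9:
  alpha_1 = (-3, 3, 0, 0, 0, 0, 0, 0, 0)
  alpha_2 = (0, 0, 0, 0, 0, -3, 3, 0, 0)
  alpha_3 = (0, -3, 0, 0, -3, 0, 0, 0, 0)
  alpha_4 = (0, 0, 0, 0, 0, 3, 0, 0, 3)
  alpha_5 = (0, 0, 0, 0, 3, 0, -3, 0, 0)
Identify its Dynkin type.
Compute the Cartan integers a_ij = 2(alpha_i, alpha_j)/(alpha_j, alpha_j); the resulting 5x5 Cartan matrix is
[[2, 0, -1, 0, 0], [0, 2, 0, -1, -1], [-1, 0, 2, 0, -1], [0, -1, 0, 2, 0], [0, -1, -1, 0, 2]].
All simple roots have the same length, so the diagram is simply laced. The associated Dynkin diagram is a chain of 5 nodes with single edges (A_5), so the type is A_5 (the algebra sl(6)).

A_5 (sl(6))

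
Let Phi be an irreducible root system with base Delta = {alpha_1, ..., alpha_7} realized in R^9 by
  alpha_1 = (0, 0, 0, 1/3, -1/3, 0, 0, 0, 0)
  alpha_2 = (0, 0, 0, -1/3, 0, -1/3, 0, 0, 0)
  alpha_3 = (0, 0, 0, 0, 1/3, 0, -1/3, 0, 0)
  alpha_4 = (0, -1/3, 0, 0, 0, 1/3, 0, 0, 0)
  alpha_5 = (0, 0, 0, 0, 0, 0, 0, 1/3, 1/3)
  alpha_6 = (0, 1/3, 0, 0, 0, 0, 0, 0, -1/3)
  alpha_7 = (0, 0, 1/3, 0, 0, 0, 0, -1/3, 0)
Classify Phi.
Compute the Cartan integers a_ij = 2(alpha_i, alpha_j)/(alpha_j, alpha_j); the resulting 7x7 Cartan matrix is
[[2, -1, -1, 0, 0, 0, 0], [-1, 2, 0, -1, 0, 0, 0], [-1, 0, 2, 0, 0, 0, 0], [0, -1, 0, 2, 0, -1, 0], [0, 0, 0, 0, 2, -1, -1], [0, 0, 0, -1, -1, 2, 0], [0, 0, 0, 0, -1, 0, 2]].
All simple roots have the same length, so the diagram is simply laced. The associated Dynkin diagram is a chain of 7 nodes with single edges (A_7), so the type is A_7 (the algebra sl(8)).

A_7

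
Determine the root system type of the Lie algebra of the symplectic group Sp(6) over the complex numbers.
C_3 (sp(6))

This is sp(6), which has dimension 6(6+1)/2 = 21 and rank 6/2 = 3. In the classification of classical Lie algebras, the symplectic algebra sp(2n) has type C_n; here n = 3, so the Dynkin diagram is a chain of 3 nodes with a double edge at one end; the terminal node there is the unique long simple root (C_3). Hence the type is C_3.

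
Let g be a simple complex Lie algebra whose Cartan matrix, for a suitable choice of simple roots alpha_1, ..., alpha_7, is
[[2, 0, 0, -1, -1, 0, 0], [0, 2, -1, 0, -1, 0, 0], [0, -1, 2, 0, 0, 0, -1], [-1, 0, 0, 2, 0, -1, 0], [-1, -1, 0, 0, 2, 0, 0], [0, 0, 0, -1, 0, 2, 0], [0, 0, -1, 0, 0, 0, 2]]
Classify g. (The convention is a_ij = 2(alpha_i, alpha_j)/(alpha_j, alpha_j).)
The matrix has rank 7 with 2's on the diagonal. Reading the off-diagonal entries as Dynkin edges (a single edge where a_ij = a_ji = -1; a double or triple edge where a_ij * a_ji = 2 or 3), the diagram is a chain of 7 nodes with single edges (A_7). One simple-root ordering that puts it in standard form is (alpha_6, alpha_4, alpha_1, alpha_5, alpha_2, alpha_3, alpha_7). So the algebra is type A_7, i.e. sl(8).

type A_7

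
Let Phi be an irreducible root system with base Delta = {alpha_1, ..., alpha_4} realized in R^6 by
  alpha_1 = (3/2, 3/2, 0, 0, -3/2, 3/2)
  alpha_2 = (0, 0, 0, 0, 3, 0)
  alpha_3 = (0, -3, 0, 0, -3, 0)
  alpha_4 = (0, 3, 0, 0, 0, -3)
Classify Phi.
F4

Compute the Cartan integers a_ij = 2(alpha_i, alpha_j)/(alpha_j, alpha_j); the resulting 4x4 Cartan matrix is
[[2, -1, 0, 0], [-1, 2, -1, 0], [0, -2, 2, -1], [0, 0, -1, 2]].
The roots have two lengths (squared-length ratio 2:1); the short ones are alpha_{1,2}. The associated Dynkin diagram is a chain of 4 nodes with a double edge between the middle two (F_4), so the type is F_4.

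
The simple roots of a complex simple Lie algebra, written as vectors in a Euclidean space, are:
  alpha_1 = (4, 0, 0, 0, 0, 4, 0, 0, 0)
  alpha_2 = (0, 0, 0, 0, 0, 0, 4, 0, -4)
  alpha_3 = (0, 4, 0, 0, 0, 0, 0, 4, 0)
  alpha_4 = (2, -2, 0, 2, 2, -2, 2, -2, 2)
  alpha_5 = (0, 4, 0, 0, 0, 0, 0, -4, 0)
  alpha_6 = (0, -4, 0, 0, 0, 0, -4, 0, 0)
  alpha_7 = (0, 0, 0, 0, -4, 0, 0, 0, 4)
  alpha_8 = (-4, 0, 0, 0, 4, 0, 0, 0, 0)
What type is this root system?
E_8

Compute the Cartan integers a_ij = 2(alpha_i, alpha_j)/(alpha_j, alpha_j); the resulting 8x8 Cartan matrix is
[[2, 0, 0, 0, 0, 0, 0, -1], [0, 2, 0, 0, 0, -1, -1, 0], [0, 0, 2, -1, 0, -1, 0, 0], [0, 0, -1, 2, 0, 0, 0, 0], [0, 0, 0, 0, 2, -1, 0, 0], [0, -1, -1, 0, -1, 2, 0, 0], [0, -1, 0, 0, 0, 0, 2, -1], [-1, 0, 0, 0, 0, 0, -1, 2]].
All simple roots have the same length, so the diagram is simply laced. The associated Dynkin diagram is a chain of 7 nodes with one extra node attached to the third node from one end (E_8), so the type is E_8.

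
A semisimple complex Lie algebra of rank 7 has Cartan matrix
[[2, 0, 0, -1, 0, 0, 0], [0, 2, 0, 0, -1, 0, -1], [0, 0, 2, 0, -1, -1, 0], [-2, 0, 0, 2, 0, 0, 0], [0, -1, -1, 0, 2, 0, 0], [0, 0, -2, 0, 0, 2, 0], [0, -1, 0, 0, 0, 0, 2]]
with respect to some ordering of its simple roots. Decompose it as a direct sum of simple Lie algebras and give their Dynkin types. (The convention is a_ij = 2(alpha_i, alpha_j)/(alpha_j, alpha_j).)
The diagram associated to this matrix has two connected components: the simple roots {alpha_1, alpha_4} form a chain of 2 nodes with a double edge at one end; the terminal node there is the unique short simple root (B_2), and {alpha_2, alpha_3, alpha_5, alpha_6, alpha_7} form a chain of 5 nodes with a double edge at one end; the terminal node there is the unique long simple root (C_5). A semisimple Lie algebra decomposes uniquely as the direct sum of simple ideals, one per connected component of its Dynkin diagram, so g ≅ B_2 ⊕ C_5 (dimension 10 + 55 = 65).

B_2 (so(5)) ⊕ C_5 (sp(10))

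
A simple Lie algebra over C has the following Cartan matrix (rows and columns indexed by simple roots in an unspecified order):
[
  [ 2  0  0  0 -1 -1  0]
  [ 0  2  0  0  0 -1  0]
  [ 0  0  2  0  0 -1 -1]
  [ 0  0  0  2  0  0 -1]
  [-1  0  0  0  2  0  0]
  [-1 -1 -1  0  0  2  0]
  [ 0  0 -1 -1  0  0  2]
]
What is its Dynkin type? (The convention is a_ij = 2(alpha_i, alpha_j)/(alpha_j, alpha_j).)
The matrix has rank 7 with 2's on the diagonal. Reading the off-diagonal entries as Dynkin edges (a single edge where a_ij = a_ji = -1; a double or triple edge where a_ij * a_ji = 2 or 3), the diagram is a chain of 6 nodes with one extra node attached to the third node from one end (E_7). One simple-root ordering that puts it in standard form is (alpha_5, alpha_2, alpha_1, alpha_6, alpha_3, alpha_7, alpha_4). So the algebra is type E_7.

type E_7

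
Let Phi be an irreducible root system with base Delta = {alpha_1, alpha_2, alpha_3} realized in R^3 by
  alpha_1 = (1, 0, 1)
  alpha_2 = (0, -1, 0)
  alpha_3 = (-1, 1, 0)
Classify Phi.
Compute the Cartan integers a_ij = 2(alpha_i, alpha_j)/(alpha_j, alpha_j); the resulting 3x3 Cartan matrix is
[[2, 0, -1], [0, 2, -1], [-1, -2, 2]].
The roots have two lengths (squared-length ratio 2:1); the short ones are alpha_{2}. The associated Dynkin diagram is a chain of 3 nodes with a double edge at one end; the terminal node there is the unique short simple root (B_3), so the type is B_3 (the algebra so(7)).

B_3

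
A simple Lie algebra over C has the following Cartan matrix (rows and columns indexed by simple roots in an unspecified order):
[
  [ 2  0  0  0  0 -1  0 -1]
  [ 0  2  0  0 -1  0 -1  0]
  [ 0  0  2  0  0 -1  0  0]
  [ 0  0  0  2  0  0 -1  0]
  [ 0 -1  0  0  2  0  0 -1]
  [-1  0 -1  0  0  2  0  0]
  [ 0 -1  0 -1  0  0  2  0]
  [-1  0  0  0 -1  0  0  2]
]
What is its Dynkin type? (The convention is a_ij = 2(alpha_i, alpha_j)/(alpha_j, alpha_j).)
A8

The matrix has rank 8 with 2's on the diagonal. Reading the off-diagonal entries as Dynkin edges (a single edge where a_ij = a_ji = -1; a double or triple edge where a_ij * a_ji = 2 or 3), the diagram is a chain of 8 nodes with single edges (A_8). One simple-root ordering that puts it in standard form is (alpha_3, alpha_6, alpha_1, alpha_8, alpha_5, alpha_2, alpha_7, alpha_4). So the algebra is type A_8, i.e. sl(9).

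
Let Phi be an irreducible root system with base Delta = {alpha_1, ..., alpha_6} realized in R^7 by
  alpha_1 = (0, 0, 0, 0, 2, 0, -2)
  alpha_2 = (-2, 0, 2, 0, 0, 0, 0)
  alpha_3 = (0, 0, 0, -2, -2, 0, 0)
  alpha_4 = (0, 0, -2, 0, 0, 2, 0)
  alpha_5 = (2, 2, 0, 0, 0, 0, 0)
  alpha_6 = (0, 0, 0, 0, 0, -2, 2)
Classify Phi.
type A_6

Compute the Cartan integers a_ij = 2(alpha_i, alpha_j)/(alpha_j, alpha_j); the resulting 6x6 Cartan matrix is
[[2, 0, -1, 0, 0, -1], [0, 2, 0, -1, -1, 0], [-1, 0, 2, 0, 0, 0], [0, -1, 0, 2, 0, -1], [0, -1, 0, 0, 2, 0], [-1, 0, 0, -1, 0, 2]].
All simple roots have the same length, so the diagram is simply laced. The associated Dynkin diagram is a chain of 6 nodes with single edges (A_6), so the type is A_6 (the algebra sl(7)).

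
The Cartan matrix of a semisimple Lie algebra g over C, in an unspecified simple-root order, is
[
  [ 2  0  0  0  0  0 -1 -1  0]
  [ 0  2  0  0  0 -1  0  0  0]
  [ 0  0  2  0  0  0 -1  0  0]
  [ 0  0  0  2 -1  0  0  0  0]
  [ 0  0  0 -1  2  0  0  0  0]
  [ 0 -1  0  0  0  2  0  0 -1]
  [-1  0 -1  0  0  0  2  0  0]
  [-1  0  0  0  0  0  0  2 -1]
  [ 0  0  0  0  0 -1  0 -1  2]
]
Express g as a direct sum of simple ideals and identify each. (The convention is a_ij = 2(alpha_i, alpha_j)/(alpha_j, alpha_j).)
type A_2 + type A_7

The diagram associated to this matrix has two connected components: the simple roots {alpha_4, alpha_5} form a chain of 2 nodes with single edges (A_2), and {alpha_1, alpha_2, alpha_3, alpha_6, alpha_7, alpha_8, alpha_9} form a chain of 7 nodes with single edges (A_7). A semisimple Lie algebra decomposes uniquely as the direct sum of simple ideals, one per connected component of its Dynkin diagram, so g ≅ A_2 ⊕ A_7 (dimension 8 + 63 = 71).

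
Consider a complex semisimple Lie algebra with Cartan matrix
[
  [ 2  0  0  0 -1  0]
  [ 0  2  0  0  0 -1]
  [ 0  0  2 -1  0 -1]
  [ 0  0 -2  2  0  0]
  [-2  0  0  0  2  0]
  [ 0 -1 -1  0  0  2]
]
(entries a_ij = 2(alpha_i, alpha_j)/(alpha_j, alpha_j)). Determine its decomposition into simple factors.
The diagram associated to this matrix has two connected components: the simple roots {alpha_1, alpha_5} form a chain of 2 nodes with a double edge at one end; the terminal node there is the unique short simple root (B_2), and {alpha_2, alpha_3, alpha_4, alpha_6} form a chain of 4 nodes with a double edge at one end; the terminal node there is the unique long simple root (C_4). A semisimple Lie algebra decomposes uniquely as the direct sum of simple ideals, one per connected component of its Dynkin diagram, so g ≅ B_2 ⊕ C_4 (dimension 10 + 36 = 46).

B_2 (so(5)) + C_4 (sp(8))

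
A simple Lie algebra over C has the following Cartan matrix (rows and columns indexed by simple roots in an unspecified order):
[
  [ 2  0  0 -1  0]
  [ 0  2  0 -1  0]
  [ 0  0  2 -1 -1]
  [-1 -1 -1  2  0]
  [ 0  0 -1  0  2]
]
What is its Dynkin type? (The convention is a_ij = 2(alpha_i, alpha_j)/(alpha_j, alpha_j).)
D5

The matrix has rank 5 with 2's on the diagonal. Reading the off-diagonal entries as Dynkin edges (a single edge where a_ij = a_ji = -1; a double or triple edge where a_ij * a_ji = 2 or 3), the diagram is a chain of 3 nodes with a fork of two nodes at one end (D_5). One simple-root ordering that puts it in standard form is (alpha_5, alpha_3, alpha_4, alpha_1, alpha_2). So the algebra is type D_5, i.e. so(10).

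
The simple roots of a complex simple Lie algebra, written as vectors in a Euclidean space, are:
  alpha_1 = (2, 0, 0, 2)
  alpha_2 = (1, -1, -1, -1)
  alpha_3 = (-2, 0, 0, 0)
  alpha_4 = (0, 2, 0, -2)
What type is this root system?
Compute the Cartan integers a_ij = 2(alpha_i, alpha_j)/(alpha_j, alpha_j); the resulting 4x4 Cartan matrix is
[[2, 0, -2, -1], [0, 2, -1, 0], [-1, -1, 2, 0], [-1, 0, 0, 2]].
The roots have two lengths (squared-length ratio 2:1); the short ones are alpha_{2,3}. The associated Dynkin diagram is a chain of 4 nodes with a double edge between the middle two (F_4), so the type is F_4.

F4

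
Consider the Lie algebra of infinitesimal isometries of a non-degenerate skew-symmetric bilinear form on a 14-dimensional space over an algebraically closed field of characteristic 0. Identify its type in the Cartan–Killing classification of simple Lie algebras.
C_7 (sp(14))

This is sp(14), which has dimension 14(14+1)/2 = 105 and rank 14/2 = 7. In the classification of classical Lie algebras, the symplectic algebra sp(2n) has type C_n; here n = 7, so the Dynkin diagram is a chain of 7 nodes with a double edge at one end; the terminal node there is the unique long simple root (C_7). Hence the type is C_7.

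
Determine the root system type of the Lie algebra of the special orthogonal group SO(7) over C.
This is so(7) with 7 odd, which has dimension 7(7-1)/2 = 21 and rank (7-1)/2 = 3. In the classification of classical Lie algebras, the orthogonal algebra so(2n+1) in an odd number of variables has type B_n; here n = 3, so the Dynkin diagram is a chain of 3 nodes with a double edge at one end; the terminal node there is the unique short simple root (B_3). Hence the type is B_3.

B_3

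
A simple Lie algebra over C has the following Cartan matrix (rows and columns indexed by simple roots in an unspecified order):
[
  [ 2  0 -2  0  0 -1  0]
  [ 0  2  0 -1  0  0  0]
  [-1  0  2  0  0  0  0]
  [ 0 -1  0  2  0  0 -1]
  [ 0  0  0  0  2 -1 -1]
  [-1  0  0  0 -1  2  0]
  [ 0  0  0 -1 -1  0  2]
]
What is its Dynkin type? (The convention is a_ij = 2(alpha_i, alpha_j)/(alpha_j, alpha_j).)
The matrix has rank 7 with 2's on the diagonal. Reading the off-diagonal entries as Dynkin edges (a single edge where a_ij = a_ji = -1; a double or triple edge where a_ij * a_ji = 2 or 3), the diagram is a chain of 7 nodes with a double edge at one end; the terminal node there is the unique short simple root (B_7). One simple-root ordering that puts it in standard form is (alpha_2, alpha_4, alpha_7, alpha_5, alpha_6, alpha_1, alpha_3). So the algebra is type B_7, i.e. so(15).

B_7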